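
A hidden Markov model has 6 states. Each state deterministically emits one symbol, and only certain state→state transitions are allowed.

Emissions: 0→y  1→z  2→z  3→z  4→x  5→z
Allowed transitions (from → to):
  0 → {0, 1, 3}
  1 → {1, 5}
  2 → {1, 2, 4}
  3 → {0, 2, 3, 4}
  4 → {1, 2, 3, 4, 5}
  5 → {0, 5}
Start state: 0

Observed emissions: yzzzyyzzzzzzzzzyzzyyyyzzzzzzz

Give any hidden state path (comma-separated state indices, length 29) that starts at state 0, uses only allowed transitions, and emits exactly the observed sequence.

0,1,5,5,0,0,3,3,2,2,1,1,5,5,5,0,1,5,0,0,0,0,3,2,2,2,2,1,5

  pos 0: y in {0}, choose 0; start
  pos 1: z in {1,2,3,5}, choose 1; 0->1 ok
  pos 2: z in {1,2,3,5}, choose 5; 1->5 ok
  pos 3: z in {1,2,3,5}, choose 5; 5->5 ok
  pos 4: y in {0}, choose 0; 5->0 ok
  pos 5: y in {0}, choose 0; 0->0 ok
  pos 6: z in {1,2,3,5}, choose 3; 0->3 ok
  pos 7: z in {1,2,3,5}, choose 3; 3->3 ok
  pos 8: z in {1,2,3,5}, choose 2; 3->2 ok
  pos 9: z in {1,2,3,5}, choose 2; 2->2 ok
  pos 10: z in {1,2,3,5}, choose 1; 2->1 ok
  pos 11: z in {1,2,3,5}, choose 1; 1->1 ok
  pos 12: z in {1,2,3,5}, choose 5; 1->5 ok
  pos 13: z in {1,2,3,5}, choose 5; 5->5 ok
  pos 14: z in {1,2,3,5}, choose 5; 5->5 ok
  pos 15: y in {0}, choose 0; 5->0 ok
  pos 16: z in {1,2,3,5}, choose 1; 0->1 ok
  pos 17: z in {1,2,3,5}, choose 5; 1->5 ok
  pos 18: y in {0}, choose 0; 5->0 ok
  pos 19: y in {0}, choose 0; 0->0 ok
  pos 20: y in {0}, choose 0; 0->0 ok
  pos 21: y in {0}, choose 0; 0->0 ok
  pos 22: z in {1,2,3,5}, choose 3; 0->3 ok
  pos 23: z in {1,2,3,5}, choose 2; 3->2 ok
  pos 24: z in {1,2,3,5}, choose 2; 2->2 ok
  pos 25: z in {1,2,3,5}, choose 2; 2->2 ok
  pos 26: z in {1,2,3,5}, choose 2; 2->2 ok
  pos 27: z in {1,2,3,5}, choose 1; 2->1 ok
  pos 28: z in {1,2,3,5}, choose 5; 1->5 ok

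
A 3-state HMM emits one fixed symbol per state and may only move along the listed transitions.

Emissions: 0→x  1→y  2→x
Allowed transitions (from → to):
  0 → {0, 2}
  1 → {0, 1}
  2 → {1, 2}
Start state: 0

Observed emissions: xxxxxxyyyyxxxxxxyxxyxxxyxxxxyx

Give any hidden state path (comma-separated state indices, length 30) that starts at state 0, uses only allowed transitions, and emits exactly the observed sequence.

0,0,0,0,2,2,1,1,1,1,0,0,0,0,0,2,1,0,2,1,0,0,2,1,0,0,2,2,1,0

  t0 'x' -> {0,2}, take 0 (start)
  t1 'x' -> {0,2}, take 0 (0->0 ok)
  t2 'x' -> {0,2}, take 0 (0->0 ok)
  t3 'x' -> {0,2}, take 0 (0->0 ok)
  t4 'x' -> {0,2}, take 2 (0->2 ok)
  t5 'x' -> {0,2}, take 2 (2->2 ok)
  t6 'y' -> {1}, take 1 (2->1 ok)
  t7 'y' -> {1}, take 1 (1->1 ok)
  t8 'y' -> {1}, take 1 (1->1 ok)
  t9 'y' -> {1}, take 1 (1->1 ok)
  t10 'x' -> {0,2}, take 0 (1->0 ok)
  t11 'x' -> {0,2}, take 0 (0->0 ok)
  t12 'x' -> {0,2}, take 0 (0->0 ok)
  t13 'x' -> {0,2}, take 0 (0->0 ok)
  t14 'x' -> {0,2}, take 0 (0->0 ok)
  t15 'x' -> {0,2}, take 2 (0->2 ok)
  t16 'y' -> {1}, take 1 (2->1 ok)
  t17 'x' -> {0,2}, take 0 (1->0 ok)
  t18 'x' -> {0,2}, take 2 (0->2 ok)
  t19 'y' -> {1}, take 1 (2->1 ok)
  t20 'x' -> {0,2}, take 0 (1->0 ok)
  t21 'x' -> {0,2}, take 0 (0->0 ok)
  t22 'x' -> {0,2}, take 2 (0->2 ok)
  t23 'y' -> {1}, take 1 (2->1 ok)
  t24 'x' -> {0,2}, take 0 (1->0 ok)
  t25 'x' -> {0,2}, take 0 (0->0 ok)
  t26 'x' -> {0,2}, take 2 (0->2 ok)
  t27 'x' -> {0,2}, take 2 (2->2 ok)
  t28 'y' -> {1}, take 1 (2->1 ok)
  t29 'x' -> {0,2}, take 0 (1->0 ok)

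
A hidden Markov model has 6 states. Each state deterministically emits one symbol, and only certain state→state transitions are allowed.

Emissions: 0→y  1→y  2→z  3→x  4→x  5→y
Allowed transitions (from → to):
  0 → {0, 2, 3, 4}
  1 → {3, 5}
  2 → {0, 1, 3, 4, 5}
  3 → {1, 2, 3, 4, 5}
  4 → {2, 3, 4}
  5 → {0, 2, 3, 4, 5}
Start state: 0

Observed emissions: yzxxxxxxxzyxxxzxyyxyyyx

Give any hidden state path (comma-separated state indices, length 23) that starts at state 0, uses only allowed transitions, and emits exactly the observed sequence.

  t0 'y' -> {0,1,5}, take 0 (start)
  t1 'z' -> {2}, take 2 (0->2 ok)
  t2 'x' -> {3,4}, take 4 (2->4 ok)
  t3 'x' -> {3,4}, take 4 (4->4 ok)
  t4 'x' -> {3,4}, take 3 (4->3 ok)
  t5 'x' -> {3,4}, take 3 (3->3 ok)
  t6 'x' -> {3,4}, take 4 (3->4 ok)
  t7 'x' -> {3,4}, take 3 (4->3 ok)
  t8 'x' -> {3,4}, take 4 (3->4 ok)
  t9 'z' -> {2}, take 2 (4->2 ok)
  t10 'y' -> {0,1,5}, take 1 (2->1 ok)
  t11 'x' -> {3,4}, take 3 (1->3 ok)
  t12 'x' -> {3,4}, take 3 (3->3 ok)
  t13 'x' -> {3,4}, take 4 (3->4 ok)
  t14 'z' -> {2}, take 2 (4->2 ok)
  t15 'x' -> {3,4}, take 3 (2->3 ok)
  t16 'y' -> {0,1,5}, take 1 (3->1 ok)
  t17 'y' -> {0,1,5}, take 5 (1->5 ok)
  t18 'x' -> {3,4}, take 3 (5->3 ok)
  t19 'y' -> {0,1,5}, take 1 (3->1 ok)
  t20 'y' -> {0,1,5}, take 5 (1->5 ok)
  t21 'y' -> {0,1,5}, take 0 (5->0 ok)
  t22 'x' -> {3,4}, take 4 (0->4 ok)

0,2,4,4,3,3,4,3,4,2,1,3,3,4,2,3,1,5,3,1,5,0,4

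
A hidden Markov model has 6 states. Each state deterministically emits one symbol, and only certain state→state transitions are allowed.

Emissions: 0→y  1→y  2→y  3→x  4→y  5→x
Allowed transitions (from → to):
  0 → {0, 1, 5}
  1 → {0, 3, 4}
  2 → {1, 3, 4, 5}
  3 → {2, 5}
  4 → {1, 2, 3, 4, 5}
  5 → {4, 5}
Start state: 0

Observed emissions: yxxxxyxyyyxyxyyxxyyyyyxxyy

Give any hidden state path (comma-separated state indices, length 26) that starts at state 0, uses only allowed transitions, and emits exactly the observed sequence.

  pos 0: y in {0,1,2,4}, choose 0; start
  pos 1: x in {3,5}, choose 5; 0->5 ok
  pos 2: x in {3,5}, choose 5; 5->5 ok
  pos 3: x in {3,5}, choose 5; 5->5 ok
  pos 4: x in {3,5}, choose 5; 5->5 ok
  pos 5: y in {0,1,2,4}, choose 4; 5->4 ok
  pos 6: x in {3,5}, choose 5; 4->5 ok
  pos 7: y in {0,1,2,4}, choose 4; 5->4 ok
  pos 8: y in {0,1,2,4}, choose 2; 4->2 ok
  pos 9: y in {0,1,2,4}, choose 4; 2->4 ok
  pos 10: x in {3,5}, choose 3; 4->3 ok
  pos 11: y in {0,1,2,4}, choose 2; 3->2 ok
  pos 12: x in {3,5}, choose 5; 2->5 ok
  pos 13: y in {0,1,2,4}, choose 4; 5->4 ok
  pos 14: y in {0,1,2,4}, choose 1; 4->1 ok
  pos 15: x in {3,5}, choose 3; 1->3 ok
  pos 16: x in {3,5}, choose 5; 3->5 ok
  pos 17: y in {0,1,2,4}, choose 4; 5->4 ok
  pos 18: y in {0,1,2,4}, choose 1; 4->1 ok
  pos 19: y in {0,1,2,4}, choose 0; 1->0 ok
  pos 20: y in {0,1,2,4}, choose 1; 0->1 ok
  pos 21: y in {0,1,2,4}, choose 4; 1->4 ok
  pos 22: x in {3,5}, choose 5; 4->5 ok
  pos 23: x in {3,5}, choose 5; 5->5 ok
  pos 24: y in {0,1,2,4}, choose 4; 5->4 ok
  pos 25: y in {0,1,2,4}, choose 4; 4->4 ok

0,5,5,5,5,4,5,4,2,4,3,2,5,4,1,3,5,4,1,0,1,4,5,5,4,4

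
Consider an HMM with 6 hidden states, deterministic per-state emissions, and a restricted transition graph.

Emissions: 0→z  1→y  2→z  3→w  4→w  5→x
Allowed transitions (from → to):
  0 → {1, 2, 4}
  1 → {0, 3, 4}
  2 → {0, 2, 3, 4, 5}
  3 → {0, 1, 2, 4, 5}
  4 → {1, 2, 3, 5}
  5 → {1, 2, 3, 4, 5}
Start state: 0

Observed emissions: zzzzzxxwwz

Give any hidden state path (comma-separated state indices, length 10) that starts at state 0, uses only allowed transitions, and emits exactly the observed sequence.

0,2,2,2,2,5,5,3,4,2

  pos 0: z in {0,2}, choose 0; start
  pos 1: z in {0,2}, choose 2; 0->2 ok
  pos 2: z in {0,2}, choose 2; 2->2 ok
  pos 3: z in {0,2}, choose 2; 2->2 ok
  pos 4: z in {0,2}, choose 2; 2->2 ok
  pos 5: x in {5}, choose 5; 2->5 ok
  pos 6: x in {5}, choose 5; 5->5 ok
  pos 7: w in {3,4}, choose 3; 5->3 ok
  pos 8: w in {3,4}, choose 4; 3->4 ok
  pos 9: z in {0,2}, choose 2; 4->2 ok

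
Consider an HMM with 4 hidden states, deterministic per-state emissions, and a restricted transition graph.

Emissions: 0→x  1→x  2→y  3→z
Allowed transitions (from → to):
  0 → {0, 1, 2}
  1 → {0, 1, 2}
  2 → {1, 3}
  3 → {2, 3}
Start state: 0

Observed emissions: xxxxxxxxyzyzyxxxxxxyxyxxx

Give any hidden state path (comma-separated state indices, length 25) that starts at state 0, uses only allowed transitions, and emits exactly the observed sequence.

  0: obs=x cand={0,1} pick 0 [start]
  1: obs=x cand={0,1} pick 0 [0->0 ok]
  2: obs=x cand={0,1} pick 1 [0->1 ok]
  3: obs=x cand={0,1} pick 0 [1->0 ok]
  4: obs=x cand={0,1} pick 0 [0->0 ok]
  5: obs=x cand={0,1} pick 0 [0->0 ok]
  6: obs=x cand={0,1} pick 0 [0->0 ok]
  7: obs=x cand={0,1} pick 1 [0->1 ok]
  8: obs=y cand={2} pick 2 [1->2 ok]
  9: obs=z cand={3} pick 3 [2->3 ok]
  10: obs=y cand={2} pick 2 [3->2 ok]
  11: obs=z cand={3} pick 3 [2->3 ok]
  12: obs=y cand={2} pick 2 [3->2 ok]
  13: obs=x cand={0,1} pick 1 [2->1 ok]
  14: obs=x cand={0,1} pick 0 [1->0 ok]
  15: obs=x cand={0,1} pick 1 [0->1 ok]
  16: obs=x cand={0,1} pick 0 [1->0 ok]
  17: obs=x cand={0,1} pick 1 [0->1 ok]
  18: obs=x cand={0,1} pick 0 [1->0 ok]
  19: obs=y cand={2} pick 2 [0->2 ok]
  20: obs=x cand={0,1} pick 1 [2->1 ok]
  21: obs=y cand={2} pick 2 [1->2 ok]
  22: obs=x cand={0,1} pick 1 [2->1 ok]
  23: obs=x cand={0,1} pick 1 [1->1 ok]
  24: obs=x cand={0,1} pick 0 [1->0 ok]

0,0,1,0,0,0,0,1,2,3,2,3,2,1,0,1,0,1,0,2,1,2,1,1,0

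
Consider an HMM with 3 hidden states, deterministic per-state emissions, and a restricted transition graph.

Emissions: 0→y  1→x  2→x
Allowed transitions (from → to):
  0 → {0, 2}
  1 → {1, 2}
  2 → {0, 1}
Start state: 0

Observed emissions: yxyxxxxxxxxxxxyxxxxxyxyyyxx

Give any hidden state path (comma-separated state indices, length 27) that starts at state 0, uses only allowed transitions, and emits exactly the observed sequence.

  0: obs=y cand={0} pick 0 [start]
  1: obs=x cand={1,2} pick 2 [0->2 ok]
  2: obs=y cand={0} pick 0 [2->0 ok]
  3: obs=x cand={1,2} pick 2 [0->2 ok]
  4: obs=x cand={1,2} pick 1 [2->1 ok]
  5: obs=x cand={1,2} pick 1 [1->1 ok]
  6: obs=x cand={1,2} pick 2 [1->2 ok]
  7: obs=x cand={1,2} pick 1 [2->1 ok]
  8: obs=x cand={1,2} pick 1 [1->1 ok]
  9: obs=x cand={1,2} pick 2 [1->2 ok]
  10: obs=x cand={1,2} pick 1 [2->1 ok]
  11: obs=x cand={1,2} pick 2 [1->2 ok]
  12: obs=x cand={1,2} pick 1 [2->1 ok]
  13: obs=x cand={1,2} pick 2 [1->2 ok]
  14: obs=y cand={0} pick 0 [2->0 ok]
  15: obs=x cand={1,2} pick 2 [0->2 ok]
  16: obs=x cand={1,2} pick 1 [2->1 ok]
  17: obs=x cand={1,2} pick 1 [1->1 ok]
  18: obs=x cand={1,2} pick 1 [1->1 ok]
  19: obs=x cand={1,2} pick 2 [1->2 ok]
  20: obs=y cand={0} pick 0 [2->0 ok]
  21: obs=x cand={1,2} pick 2 [0->2 ok]
  22: obs=y cand={0} pick 0 [2->0 ok]
  23: obs=y cand={0} pick 0 [0->0 ok]
  24: obs=y cand={0} pick 0 [0->0 ok]
  25: obs=x cand={1,2} pick 2 [0->2 ok]
  26: obs=x cand={1,2} pick 1 [2->1 ok]

0,2,0,2,1,1,2,1,1,2,1,2,1,2,0,2,1,1,1,2,0,2,0,0,0,2,1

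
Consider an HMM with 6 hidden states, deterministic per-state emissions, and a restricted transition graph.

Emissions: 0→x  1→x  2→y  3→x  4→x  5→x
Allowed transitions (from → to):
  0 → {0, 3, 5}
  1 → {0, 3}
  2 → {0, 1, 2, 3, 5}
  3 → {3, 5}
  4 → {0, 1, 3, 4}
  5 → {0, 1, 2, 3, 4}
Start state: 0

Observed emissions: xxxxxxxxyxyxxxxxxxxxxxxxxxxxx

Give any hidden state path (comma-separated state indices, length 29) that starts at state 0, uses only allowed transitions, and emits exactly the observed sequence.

0,3,5,0,0,3,3,5,2,5,2,3,5,0,5,1,0,0,5,4,1,3,3,3,3,5,3,3,5

  0: obs=x cand={0,1,3,4,5} pick 0 [start]
  1: obs=x cand={0,1,3,4,5} pick 3 [0->3 ok]
  2: obs=x cand={0,1,3,4,5} pick 5 [3->5 ok]
  3: obs=x cand={0,1,3,4,5} pick 0 [5->0 ok]
  4: obs=x cand={0,1,3,4,5} pick 0 [0->0 ok]
  5: obs=x cand={0,1,3,4,5} pick 3 [0->3 ok]
  6: obs=x cand={0,1,3,4,5} pick 3 [3->3 ok]
  7: obs=x cand={0,1,3,4,5} pick 5 [3->5 ok]
  8: obs=y cand={2} pick 2 [5->2 ok]
  9: obs=x cand={0,1,3,4,5} pick 5 [2->5 ok]
  10: obs=y cand={2} pick 2 [5->2 ok]
  11: obs=x cand={0,1,3,4,5} pick 3 [2->3 ok]
  12: obs=x cand={0,1,3,4,5} pick 5 [3->5 ok]
  13: obs=x cand={0,1,3,4,5} pick 0 [5->0 ok]
  14: obs=x cand={0,1,3,4,5} pick 5 [0->5 ok]
  15: obs=x cand={0,1,3,4,5} pick 1 [5->1 ok]
  16: obs=x cand={0,1,3,4,5} pick 0 [1->0 ok]
  17: obs=x cand={0,1,3,4,5} pick 0 [0->0 ok]
  18: obs=x cand={0,1,3,4,5} pick 5 [0->5 ok]
  19: obs=x cand={0,1,3,4,5} pick 4 [5->4 ok]
  20: obs=x cand={0,1,3,4,5} pick 1 [4->1 ok]
  21: obs=x cand={0,1,3,4,5} pick 3 [1->3 ok]
  22: obs=x cand={0,1,3,4,5} pick 3 [3->3 ok]
  23: obs=x cand={0,1,3,4,5} pick 3 [3->3 ok]
  24: obs=x cand={0,1,3,4,5} pick 3 [3->3 ok]
  25: obs=x cand={0,1,3,4,5} pick 5 [3->5 ok]
  26: obs=x cand={0,1,3,4,5} pick 3 [5->3 ok]
  27: obs=x cand={0,1,3,4,5} pick 3 [3->3 ok]
  28: obs=x cand={0,1,3,4,5} pick 5 [3->5 ok]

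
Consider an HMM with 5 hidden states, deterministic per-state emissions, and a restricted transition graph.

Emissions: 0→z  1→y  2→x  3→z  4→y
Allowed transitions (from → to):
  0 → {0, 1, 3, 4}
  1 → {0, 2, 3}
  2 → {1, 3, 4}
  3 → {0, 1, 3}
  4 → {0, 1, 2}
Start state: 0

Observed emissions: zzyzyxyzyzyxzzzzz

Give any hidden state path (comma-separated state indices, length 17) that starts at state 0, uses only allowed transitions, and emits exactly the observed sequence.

0,0,1,3,1,2,4,0,4,0,4,2,3,3,0,3,0

  t0 'z' -> {0,3}, take 0 (start)
  t1 'z' -> {0,3}, take 0 (0->0 ok)
  t2 'y' -> {1,4}, take 1 (0->1 ok)
  t3 'z' -> {0,3}, take 3 (1->3 ok)
  t4 'y' -> {1,4}, take 1 (3->1 ok)
  t5 'x' -> {2}, take 2 (1->2 ok)
  t6 'y' -> {1,4}, take 4 (2->4 ok)
  t7 'z' -> {0,3}, take 0 (4->0 ok)
  t8 'y' -> {1,4}, take 4 (0->4 ok)
  t9 'z' -> {0,3}, take 0 (4->0 ok)
  t10 'y' -> {1,4}, take 4 (0->4 ok)
  t11 'x' -> {2}, take 2 (4->2 ok)
  t12 'z' -> {0,3}, take 3 (2->3 ok)
  t13 'z' -> {0,3}, take 3 (3->3 ok)
  t14 'z' -> {0,3}, take 0 (3->0 ok)
  t15 'z' -> {0,3}, take 3 (0->3 ok)
  t16 'z' -> {0,3}, take 0 (3->0 ok)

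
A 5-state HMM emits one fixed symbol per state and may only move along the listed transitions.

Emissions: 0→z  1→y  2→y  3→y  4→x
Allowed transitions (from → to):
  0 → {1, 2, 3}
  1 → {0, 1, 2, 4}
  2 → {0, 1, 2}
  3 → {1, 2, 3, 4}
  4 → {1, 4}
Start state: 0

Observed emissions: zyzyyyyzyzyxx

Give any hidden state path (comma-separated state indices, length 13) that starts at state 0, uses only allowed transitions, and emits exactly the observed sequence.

  0: obs=z cand={0} pick 0 [start]
  1: obs=y cand={1,2,3} pick 2 [0->2 ok]
  2: obs=z cand={0} pick 0 [2->0 ok]
  3: obs=y cand={1,2,3} pick 1 [0->1 ok]
  4: obs=y cand={1,2,3} pick 2 [1->2 ok]
  5: obs=y cand={1,2,3} pick 1 [2->1 ok]
  6: obs=y cand={1,2,3} pick 2 [1->2 ok]
  7: obs=z cand={0} pick 0 [2->0 ok]
  8: obs=y cand={1,2,3} pick 2 [0->2 ok]
  9: obs=z cand={0} pick 0 [2->0 ok]
  10: obs=y cand={1,2,3} pick 3 [0->3 ok]
  11: obs=x cand={4} pick 4 [3->4 ok]
  12: obs=x cand={4} pick 4 [4->4 ok]

0,2,0,1,2,1,2,0,2,0,3,4,4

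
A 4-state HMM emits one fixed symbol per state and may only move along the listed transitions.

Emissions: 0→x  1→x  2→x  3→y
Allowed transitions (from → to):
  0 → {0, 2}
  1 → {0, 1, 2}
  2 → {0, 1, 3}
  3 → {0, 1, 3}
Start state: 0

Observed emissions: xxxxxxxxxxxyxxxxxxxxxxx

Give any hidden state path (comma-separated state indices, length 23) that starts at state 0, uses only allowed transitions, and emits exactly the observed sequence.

  pos 0: x in {0,1,2}, choose 0; start
  pos 1: x in {0,1,2}, choose 2; 0->2 ok
  pos 2: x in {0,1,2}, choose 1; 2->1 ok
  pos 3: x in {0,1,2}, choose 1; 1->1 ok
  pos 4: x in {0,1,2}, choose 1; 1->1 ok
  pos 5: x in {0,1,2}, choose 1; 1->1 ok
  pos 6: x in {0,1,2}, choose 2; 1->2 ok
  pos 7: x in {0,1,2}, choose 1; 2->1 ok
  pos 8: x in {0,1,2}, choose 1; 1->1 ok
  pos 9: x in {0,1,2}, choose 1; 1->1 ok
  pos 10: x in {0,1,2}, choose 2; 1->2 ok
  pos 11: y in {3}, choose 3; 2->3 ok
  pos 12: x in {0,1,2}, choose 0; 3->0 ok
  pos 13: x in {0,1,2}, choose 0; 0->0 ok
  pos 14: x in {0,1,2}, choose 0; 0->0 ok
  pos 15: x in {0,1,2}, choose 2; 0->2 ok
  pos 16: x in {0,1,2}, choose 1; 2->1 ok
  pos 17: x in {0,1,2}, choose 1; 1->1 ok
  pos 18: x in {0,1,2}, choose 1; 1->1 ok
  pos 19: x in {0,1,2}, choose 0; 1->0 ok
  pos 20: x in {0,1,2}, choose 0; 0->0 ok
  pos 21: x in {0,1,2}, choose 2; 0->2 ok
  pos 22: x in {0,1,2}, choose 0; 2->0 ok

0,2,1,1,1,1,2,1,1,1,2,3,0,0,0,2,1,1,1,0,0,2,0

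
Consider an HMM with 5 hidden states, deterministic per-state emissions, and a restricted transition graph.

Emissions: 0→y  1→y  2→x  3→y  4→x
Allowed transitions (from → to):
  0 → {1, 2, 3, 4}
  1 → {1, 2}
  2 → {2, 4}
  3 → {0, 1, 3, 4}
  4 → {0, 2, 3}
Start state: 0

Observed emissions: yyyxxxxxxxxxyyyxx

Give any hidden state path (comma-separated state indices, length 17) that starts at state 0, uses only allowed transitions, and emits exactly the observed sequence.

0,3,0,2,4,2,4,2,2,2,2,4,3,3,1,2,4

  t0 'y' -> {0,1,3}, take 0 (start)
  t1 'y' -> {0,1,3}, take 3 (0->3 ok)
  t2 'y' -> {0,1,3}, take 0 (3->0 ok)
  t3 'x' -> {2,4}, take 2 (0->2 ok)
  t4 'x' -> {2,4}, take 4 (2->4 ok)
  t5 'x' -> {2,4}, take 2 (4->2 ok)
  t6 'x' -> {2,4}, take 4 (2->4 ok)
  t7 'x' -> {2,4}, take 2 (4->2 ok)
  t8 'x' -> {2,4}, take 2 (2->2 ok)
  t9 'x' -> {2,4}, take 2 (2->2 ok)
  t10 'x' -> {2,4}, take 2 (2->2 ok)
  t11 'x' -> {2,4}, take 4 (2->4 ok)
  t12 'y' -> {0,1,3}, take 3 (4->3 ok)
  t13 'y' -> {0,1,3}, take 3 (3->3 ok)
  t14 'y' -> {0,1,3}, take 1 (3->1 ok)
  t15 'x' -> {2,4}, take 2 (1->2 ok)
  t16 'x' -> {2,4}, take 4 (2->4 ok)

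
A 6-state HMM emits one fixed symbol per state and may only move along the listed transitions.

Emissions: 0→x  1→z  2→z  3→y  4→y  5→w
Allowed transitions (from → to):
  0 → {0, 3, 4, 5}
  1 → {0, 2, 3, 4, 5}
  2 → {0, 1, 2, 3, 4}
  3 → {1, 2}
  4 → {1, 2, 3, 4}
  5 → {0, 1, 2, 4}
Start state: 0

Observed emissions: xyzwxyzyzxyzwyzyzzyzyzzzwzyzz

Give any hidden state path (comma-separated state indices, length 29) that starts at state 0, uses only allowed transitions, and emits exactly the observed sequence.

  t0 'x' -> {0}, take 0 (start)
  t1 'y' -> {3,4}, take 3 (0->3 ok)
  t2 'z' -> {1,2}, take 1 (3->1 ok)
  t3 'w' -> {5}, take 5 (1->5 ok)
  t4 'x' -> {0}, take 0 (5->0 ok)
  t5 'y' -> {3,4}, take 3 (0->3 ok)
  t6 'z' -> {1,2}, take 2 (3->2 ok)
  t7 'y' -> {3,4}, take 3 (2->3 ok)
  t8 'z' -> {1,2}, take 2 (3->2 ok)
  t9 'x' -> {0}, take 0 (2->0 ok)
  t10 'y' -> {3,4}, take 4 (0->4 ok)
  t11 'z' -> {1,2}, take 1 (4->1 ok)
  t12 'w' -> {5}, take 5 (1->5 ok)
  t13 'y' -> {3,4}, take 4 (5->4 ok)
  t14 'z' -> {1,2}, take 1 (4->1 ok)
  t15 'y' -> {3,4}, take 3 (1->3 ok)
  t16 'z' -> {1,2}, take 1 (3->1 ok)
  t17 'z' -> {1,2}, take 2 (1->2 ok)
  t18 'y' -> {3,4}, take 3 (2->3 ok)
  t19 'z' -> {1,2}, take 1 (3->1 ok)
  t20 'y' -> {3,4}, take 4 (1->4 ok)
  t21 'z' -> {1,2}, take 1 (4->1 ok)
  t22 'z' -> {1,2}, take 2 (1->2 ok)
  t23 'z' -> {1,2}, take 1 (2->1 ok)
  t24 'w' -> {5}, take 5 (1->5 ok)
  t25 'z' -> {1,2}, take 2 (5->2 ok)
  t26 'y' -> {3,4}, take 3 (2->3 ok)
  t27 'z' -> {1,2}, take 1 (3->1 ok)
  t28 'z' -> {1,2}, take 2 (1->2 ok)

0,3,1,5,0,3,2,3,2,0,4,1,5,4,1,3,1,2,3,1,4,1,2,1,5,2,3,1,2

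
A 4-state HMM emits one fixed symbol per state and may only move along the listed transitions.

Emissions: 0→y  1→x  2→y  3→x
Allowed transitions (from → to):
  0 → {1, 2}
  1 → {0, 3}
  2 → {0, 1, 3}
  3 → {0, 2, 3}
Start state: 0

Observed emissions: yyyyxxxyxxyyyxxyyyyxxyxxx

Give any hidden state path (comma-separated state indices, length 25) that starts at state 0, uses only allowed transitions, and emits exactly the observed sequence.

  0: obs=y cand={0,2} pick 0 [start]
  1: obs=y cand={0,2} pick 2 [0->2 ok]
  2: obs=y cand={0,2} pick 0 [2->0 ok]
  3: obs=y cand={0,2} pick 2 [0->2 ok]
  4: obs=x cand={1,3} pick 3 [2->3 ok]
  5: obs=x cand={1,3} pick 3 [3->3 ok]
  6: obs=x cand={1,3} pick 3 [3->3 ok]
  7: obs=y cand={0,2} pick 2 [3->2 ok]
  8: obs=x cand={1,3} pick 1 [2->1 ok]
  9: obs=x cand={1,3} pick 3 [1->3 ok]
  10: obs=y cand={0,2} pick 2 [3->2 ok]
  11: obs=y cand={0,2} pick 0 [2->0 ok]
  12: obs=y cand={0,2} pick 2 [0->2 ok]
  13: obs=x cand={1,3} pick 1 [2->1 ok]
  14: obs=x cand={1,3} pick 3 [1->3 ok]
  15: obs=y cand={0,2} pick 2 [3->2 ok]
  16: obs=y cand={0,2} pick 0 [2->0 ok]
  17: obs=y cand={0,2} pick 2 [0->2 ok]
  18: obs=y cand={0,2} pick 0 [2->0 ok]
  19: obs=x cand={1,3} pick 1 [0->1 ok]
  20: obs=x cand={1,3} pick 3 [1->3 ok]
  21: obs=y cand={0,2} pick 2 [3->2 ok]
  22: obs=x cand={1,3} pick 1 [2->1 ok]
  23: obs=x cand={1,3} pick 3 [1->3 ok]
  24: obs=x cand={1,3} pick 3 [3->3 ok]

0,2,0,2,3,3,3,2,1,3,2,0,2,1,3,2,0,2,0,1,3,2,1,3,3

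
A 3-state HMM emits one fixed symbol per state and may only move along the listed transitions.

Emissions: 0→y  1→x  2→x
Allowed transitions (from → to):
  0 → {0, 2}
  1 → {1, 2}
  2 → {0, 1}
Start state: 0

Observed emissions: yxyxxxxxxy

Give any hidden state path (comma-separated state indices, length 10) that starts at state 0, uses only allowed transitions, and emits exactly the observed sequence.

  t0 'y' -> {0}, take 0 (start)
  t1 'x' -> {1,2}, take 2 (0->2 ok)
  t2 'y' -> {0}, take 0 (2->0 ok)
  t3 'x' -> {1,2}, take 2 (0->2 ok)
  t4 'x' -> {1,2}, take 1 (2->1 ok)
  t5 'x' -> {1,2}, take 1 (1->1 ok)
  t6 'x' -> {1,2}, take 2 (1->2 ok)
  t7 'x' -> {1,2}, take 1 (2->1 ok)
  t8 'x' -> {1,2}, take 2 (1->2 ok)
  t9 'y' -> {0}, take 0 (2->0 ok)

0,2,0,2,1,1,2,1,2,0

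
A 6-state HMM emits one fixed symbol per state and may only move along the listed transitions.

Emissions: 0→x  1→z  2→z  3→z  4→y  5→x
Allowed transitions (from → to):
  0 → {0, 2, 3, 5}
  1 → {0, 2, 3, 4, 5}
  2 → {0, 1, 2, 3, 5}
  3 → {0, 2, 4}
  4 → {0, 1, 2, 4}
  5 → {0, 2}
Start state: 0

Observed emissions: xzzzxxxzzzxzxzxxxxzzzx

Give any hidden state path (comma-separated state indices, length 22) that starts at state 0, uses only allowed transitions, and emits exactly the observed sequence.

  [0] x  {0,5}  => 0  start
  [1] z  {1,2,3}  => 2  0->2 ok
  [2] z  {1,2,3}  => 2  2->2 ok
  [3] z  {1,2,3}  => 2  2->2 ok
  [4] x  {0,5}  => 5  2->5 ok
  [5] x  {0,5}  => 0  5->0 ok
  [6] x  {0,5}  => 5  0->5 ok
  [7] z  {1,2,3}  => 2  5->2 ok
  [8] z  {1,2,3}  => 2  2->2 ok
  [9] z  {1,2,3}  => 3  2->3 ok
  [10] x  {0,5}  => 0  3->0 ok
  [11] z  {1,2,3}  => 3  0->3 ok
  [12] x  {0,5}  => 0  3->0 ok
  [13] z  {1,2,3}  => 3  0->3 ok
  [14] x  {0,5}  => 0  3->0 ok
  [15] x  {0,5}  => 0  0->0 ok
  [16] x  {0,5}  => 5  0->5 ok
  [17] x  {0,5}  => 0  5->0 ok
  [18] z  {1,2,3}  => 3  0->3 ok
  [19] z  {1,2,3}  => 2  3->2 ok
  [20] z  {1,2,3}  => 3  2->3 ok
  [21] x  {0,5}  => 0  3->0 ok

0,2,2,2,5,0,5,2,2,3,0,3,0,3,0,0,5,0,3,2,3,0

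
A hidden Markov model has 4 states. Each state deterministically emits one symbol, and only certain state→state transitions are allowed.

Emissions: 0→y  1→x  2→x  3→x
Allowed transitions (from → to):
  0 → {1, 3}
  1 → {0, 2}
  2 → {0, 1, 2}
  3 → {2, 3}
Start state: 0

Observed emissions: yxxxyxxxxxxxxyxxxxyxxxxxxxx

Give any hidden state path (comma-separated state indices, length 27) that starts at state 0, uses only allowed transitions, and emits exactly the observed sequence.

  t0 'y' -> {0}, take 0 (start)
  t1 'x' -> {1,2,3}, take 3 (0->3 ok)
  t2 'x' -> {1,2,3}, take 3 (3->3 ok)
  t3 'x' -> {1,2,3}, take 2 (3->2 ok)
  t4 'y' -> {0}, take 0 (2->0 ok)
  t5 'x' -> {1,2,3}, take 1 (0->1 ok)
  t6 'x' -> {1,2,3}, take 2 (1->2 ok)
  t7 'x' -> {1,2,3}, take 2 (2->2 ok)
  t8 'x' -> {1,2,3}, take 1 (2->1 ok)
  t9 'x' -> {1,2,3}, take 2 (1->2 ok)
  t10 'x' -> {1,2,3}, take 1 (2->1 ok)
  t11 'x' -> {1,2,3}, take 2 (1->2 ok)
  t12 'x' -> {1,2,3}, take 1 (2->1 ok)
  t13 'y' -> {0}, take 0 (1->0 ok)
  t14 'x' -> {1,2,3}, take 3 (0->3 ok)
  t15 'x' -> {1,2,3}, take 3 (3->3 ok)
  t16 'x' -> {1,2,3}, take 2 (3->2 ok)
  t17 'x' -> {1,2,3}, take 1 (2->1 ok)
  t18 'y' -> {0}, take 0 (1->0 ok)
  t19 'x' -> {1,2,3}, take 1 (0->1 ok)
  t20 'x' -> {1,2,3}, take 2 (1->2 ok)
  t21 'x' -> {1,2,3}, take 2 (2->2 ok)
  t22 'x' -> {1,2,3}, take 2 (2->2 ok)
  t23 'x' -> {1,2,3}, take 2 (2->2 ok)
  t24 'x' -> {1,2,3}, take 2 (2->2 ok)
  t25 'x' -> {1,2,3}, take 1 (2->1 ok)
  t26 'x' -> {1,2,3}, take 2 (1->2 ok)

0,3,3,2,0,1,2,2,1,2,1,2,1,0,3,3,2,1,0,1,2,2,2,2,2,1,2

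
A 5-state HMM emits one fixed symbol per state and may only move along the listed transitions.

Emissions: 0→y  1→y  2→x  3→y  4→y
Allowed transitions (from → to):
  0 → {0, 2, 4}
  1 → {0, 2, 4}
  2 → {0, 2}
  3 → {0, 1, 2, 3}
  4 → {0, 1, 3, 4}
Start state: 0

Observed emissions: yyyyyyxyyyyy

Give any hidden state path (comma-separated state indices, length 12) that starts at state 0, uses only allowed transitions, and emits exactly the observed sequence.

  t0 'y' -> {0,1,3,4}, take 0 (start)
  t1 'y' -> {0,1,3,4}, take 4 (0->4 ok)
  t2 'y' -> {0,1,3,4}, take 1 (4->1 ok)
  t3 'y' -> {0,1,3,4}, take 0 (1->0 ok)
  t4 'y' -> {0,1,3,4}, take 0 (0->0 ok)
  t5 'y' -> {0,1,3,4}, take 0 (0->0 ok)
  t6 'x' -> {2}, take 2 (0->2 ok)
  t7 'y' -> {0,1,3,4}, take 0 (2->0 ok)
  t8 'y' -> {0,1,3,4}, take 0 (0->0 ok)
  t9 'y' -> {0,1,3,4}, take 4 (0->4 ok)
  t10 'y' -> {0,1,3,4}, take 1 (4->1 ok)
  t11 'y' -> {0,1,3,4}, take 4 (1->4 ok)

0,4,1,0,0,0,2,0,0,4,1,4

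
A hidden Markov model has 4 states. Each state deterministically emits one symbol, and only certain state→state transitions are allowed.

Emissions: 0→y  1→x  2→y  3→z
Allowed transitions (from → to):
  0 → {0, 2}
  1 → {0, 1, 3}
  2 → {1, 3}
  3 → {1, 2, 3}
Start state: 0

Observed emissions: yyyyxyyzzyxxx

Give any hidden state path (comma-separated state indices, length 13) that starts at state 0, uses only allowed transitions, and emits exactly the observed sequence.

  t0 'y' -> {0,2}, take 0 (start)
  t1 'y' -> {0,2}, take 0 (0->0 ok)
  t2 'y' -> {0,2}, take 0 (0->0 ok)
  t3 'y' -> {0,2}, take 2 (0->2 ok)
  t4 'x' -> {1}, take 1 (2->1 ok)
  t5 'y' -> {0,2}, take 0 (1->0 ok)
  t6 'y' -> {0,2}, take 2 (0->2 ok)
  t7 'z' -> {3}, take 3 (2->3 ok)
  t8 'z' -> {3}, take 3 (3->3 ok)
  t9 'y' -> {0,2}, take 2 (3->2 ok)
  t10 'x' -> {1}, take 1 (2->1 ok)
  t11 'x' -> {1}, take 1 (1->1 ok)
  t12 'x' -> {1}, take 1 (1->1 ok)

0,0,0,2,1,0,2,3,3,2,1,1,1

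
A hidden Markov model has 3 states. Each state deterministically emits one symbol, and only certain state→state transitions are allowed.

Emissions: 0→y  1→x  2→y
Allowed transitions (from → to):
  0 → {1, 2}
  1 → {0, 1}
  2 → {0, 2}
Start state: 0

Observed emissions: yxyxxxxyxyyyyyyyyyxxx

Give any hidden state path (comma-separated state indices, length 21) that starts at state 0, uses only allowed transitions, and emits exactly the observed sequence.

0,1,0,1,1,1,1,0,1,0,2,2,2,2,2,2,2,0,1,1,1

  0: obs=y cand={0,2} pick 0 [start]
  1: obs=x cand={1} pick 1 [0->1 ok]
  2: obs=y cand={0,2} pick 0 [1->0 ok]
  3: obs=x cand={1} pick 1 [0->1 ok]
  4: obs=x cand={1} pick 1 [1->1 ok]
  5: obs=x cand={1} pick 1 [1->1 ok]
  6: obs=x cand={1} pick 1 [1->1 ok]
  7: obs=y cand={0,2} pick 0 [1->0 ok]
  8: obs=x cand={1} pick 1 [0->1 ok]
  9: obs=y cand={0,2} pick 0 [1->0 ok]
  10: obs=y cand={0,2} pick 2 [0->2 ok]
  11: obs=y cand={0,2} pick 2 [2->2 ok]
  12: obs=y cand={0,2} pick 2 [2->2 ok]
  13: obs=y cand={0,2} pick 2 [2->2 ok]
  14: obs=y cand={0,2} pick 2 [2->2 ok]
  15: obs=y cand={0,2} pick 2 [2->2 ok]
  16: obs=y cand={0,2} pick 2 [2->2 ok]
  17: obs=y cand={0,2} pick 0 [2->0 ok]
  18: obs=x cand={1} pick 1 [0->1 ok]
  19: obs=x cand={1} pick 1 [1->1 ok]
  20: obs=x cand={1} pick 1 [1->1 ok]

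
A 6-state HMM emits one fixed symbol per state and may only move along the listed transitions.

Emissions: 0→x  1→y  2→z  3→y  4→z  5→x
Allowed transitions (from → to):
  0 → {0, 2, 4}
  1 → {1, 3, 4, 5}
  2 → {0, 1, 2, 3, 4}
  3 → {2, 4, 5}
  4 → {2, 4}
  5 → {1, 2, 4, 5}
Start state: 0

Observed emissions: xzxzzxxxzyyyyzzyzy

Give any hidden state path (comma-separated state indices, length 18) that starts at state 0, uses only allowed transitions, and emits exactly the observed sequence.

0,2,0,4,2,0,0,0,2,1,1,1,3,4,2,3,2,3

  pos 0: x in {0,5}, choose 0; start
  pos 1: z in {2,4}, choose 2; 0->2 ok
  pos 2: x in {0,5}, choose 0; 2->0 ok
  pos 3: z in {2,4}, choose 4; 0->4 ok
  pos 4: z in {2,4}, choose 2; 4->2 ok
  pos 5: x in {0,5}, choose 0; 2->0 ok
  pos 6: x in {0,5}, choose 0; 0->0 ok
  pos 7: x in {0,5}, choose 0; 0->0 ok
  pos 8: z in {2,4}, choose 2; 0->2 ok
  pos 9: y in {1,3}, choose 1; 2->1 ok
  pos 10: y in {1,3}, choose 1; 1->1 ok
  pos 11: y in {1,3}, choose 1; 1->1 ok
  pos 12: y in {1,3}, choose 3; 1->3 ok
  pos 13: z in {2,4}, choose 4; 3->4 ok
  pos 14: z in {2,4}, choose 2; 4->2 ok
  pos 15: y in {1,3}, choose 3; 2->3 ok
  pos 16: z in {2,4}, choose 2; 3->2 ok
  pos 17: y in {1,3}, choose 3; 2->3 ok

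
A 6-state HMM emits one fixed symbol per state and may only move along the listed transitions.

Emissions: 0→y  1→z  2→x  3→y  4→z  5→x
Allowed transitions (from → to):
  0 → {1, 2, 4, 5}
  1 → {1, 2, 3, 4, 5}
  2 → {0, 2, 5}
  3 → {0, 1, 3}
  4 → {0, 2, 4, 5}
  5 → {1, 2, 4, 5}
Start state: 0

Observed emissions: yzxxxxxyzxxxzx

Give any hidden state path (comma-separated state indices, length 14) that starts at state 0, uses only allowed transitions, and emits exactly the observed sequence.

  0: obs=y cand={0,3} pick 0 [start]
  1: obs=z cand={1,4} pick 4 [0->4 ok]
  2: obs=x cand={2,5} pick 2 [4->2 ok]
  3: obs=x cand={2,5} pick 2 [2->2 ok]
  4: obs=x cand={2,5} pick 5 [2->5 ok]
  5: obs=x cand={2,5} pick 2 [5->2 ok]
  6: obs=x cand={2,5} pick 2 [2->2 ok]
  7: obs=y cand={0,3} pick 0 [2->0 ok]
  8: obs=z cand={1,4} pick 4 [0->4 ok]
  9: obs=x cand={2,5} pick 5 [4->5 ok]
  10: obs=x cand={2,5} pick 5 [5->5 ok]
  11: obs=x cand={2,5} pick 5 [5->5 ok]
  12: obs=z cand={1,4} pick 1 [5->1 ok]
  13: obs=x cand={2,5} pick 2 [1->2 ok]

0,4,2,2,5,2,2,0,4,5,5,5,1,2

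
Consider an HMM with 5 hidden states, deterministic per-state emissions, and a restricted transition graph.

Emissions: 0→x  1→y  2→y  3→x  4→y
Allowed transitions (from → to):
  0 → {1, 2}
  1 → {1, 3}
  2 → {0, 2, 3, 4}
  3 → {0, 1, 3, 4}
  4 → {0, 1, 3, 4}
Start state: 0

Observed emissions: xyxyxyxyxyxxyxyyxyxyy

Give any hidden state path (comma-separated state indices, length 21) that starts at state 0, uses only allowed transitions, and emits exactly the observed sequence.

0,2,3,4,0,2,0,2,3,1,3,0,1,3,4,4,0,1,3,1,1

  t0 'x' -> {0,3}, take 0 (start)
  t1 'y' -> {1,2,4}, take 2 (0->2 ok)
  t2 'x' -> {0,3}, take 3 (2->3 ok)
  t3 'y' -> {1,2,4}, take 4 (3->4 ok)
  t4 'x' -> {0,3}, take 0 (4->0 ok)
  t5 'y' -> {1,2,4}, take 2 (0->2 ok)
  t6 'x' -> {0,3}, take 0 (2->0 ok)
  t7 'y' -> {1,2,4}, take 2 (0->2 ok)
  t8 'x' -> {0,3}, take 3 (2->3 ok)
  t9 'y' -> {1,2,4}, take 1 (3->1 ok)
  t10 'x' -> {0,3}, take 3 (1->3 ok)
  t11 'x' -> {0,3}, take 0 (3->0 ok)
  t12 'y' -> {1,2,4}, take 1 (0->1 ok)
  t13 'x' -> {0,3}, take 3 (1->3 ok)
  t14 'y' -> {1,2,4}, take 4 (3->4 ok)
  t15 'y' -> {1,2,4}, take 4 (4->4 ok)
  t16 'x' -> {0,3}, take 0 (4->0 ok)
  t17 'y' -> {1,2,4}, take 1 (0->1 ok)
  t18 'x' -> {0,3}, take 3 (1->3 ok)
  t19 'y' -> {1,2,4}, take 1 (3->1 ok)
  t20 'y' -> {1,2,4}, take 1 (1->1 ok)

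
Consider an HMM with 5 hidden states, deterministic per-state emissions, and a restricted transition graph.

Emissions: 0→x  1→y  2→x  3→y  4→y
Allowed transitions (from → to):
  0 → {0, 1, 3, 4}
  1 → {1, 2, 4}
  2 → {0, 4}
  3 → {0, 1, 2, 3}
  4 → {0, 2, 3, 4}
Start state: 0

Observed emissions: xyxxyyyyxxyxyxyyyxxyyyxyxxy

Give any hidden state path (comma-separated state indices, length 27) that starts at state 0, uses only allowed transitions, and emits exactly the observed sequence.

  [0] x  {0,2}  => 0  start
  [1] y  {1,3,4}  => 1  0->1 ok
  [2] x  {0,2}  => 2  1->2 ok
  [3] x  {0,2}  => 0  2->0 ok
  [4] y  {1,3,4}  => 1  0->1 ok
  [5] y  {1,3,4}  => 4  1->4 ok
  [6] y  {1,3,4}  => 3  4->3 ok
  [7] y  {1,3,4}  => 3  3->3 ok
  [8] x  {0,2}  => 2  3->2 ok
  [9] x  {0,2}  => 0  2->0 ok
  [10] y  {1,3,4}  => 3  0->3 ok
  [11] x  {0,2}  => 0  3->0 ok
  [12] y  {1,3,4}  => 4  0->4 ok
  [13] x  {0,2}  => 0  4->0 ok
  [14] y  {1,3,4}  => 1  0->1 ok
  [15] y  {1,3,4}  => 4  1->4 ok
  [16] y  {1,3,4}  => 3  4->3 ok
  [17] x  {0,2}  => 2  3->2 ok
  [18] x  {0,2}  => 0  2->0 ok
  [19] y  {1,3,4}  => 1  0->1 ok
  [20] y  {1,3,4}  => 4  1->4 ok
  [21] y  {1,3,4}  => 3  4->3 ok
  [22] x  {0,2}  => 2  3->2 ok
  [23] y  {1,3,4}  => 4  2->4 ok
  [24] x  {0,2}  => 2  4->2 ok
  [25] x  {0,2}  => 0  2->0 ok
  [26] y  {1,3,4}  => 4  0->4 ok

0,1,2,0,1,4,3,3,2,0,3,0,4,0,1,4,3,2,0,1,4,3,2,4,2,0,4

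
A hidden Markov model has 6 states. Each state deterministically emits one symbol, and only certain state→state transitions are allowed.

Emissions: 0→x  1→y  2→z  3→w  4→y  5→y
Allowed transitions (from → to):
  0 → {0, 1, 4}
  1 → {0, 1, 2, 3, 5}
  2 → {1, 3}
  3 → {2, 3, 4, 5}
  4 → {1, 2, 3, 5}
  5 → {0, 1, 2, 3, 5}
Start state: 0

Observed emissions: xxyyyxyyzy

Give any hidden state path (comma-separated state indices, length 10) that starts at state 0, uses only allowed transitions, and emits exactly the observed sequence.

0,0,4,5,5,0,1,5,2,1

  pos 0: x in {0}, choose 0; start
  pos 1: x in {0}, choose 0; 0->0 ok
  pos 2: y in {1,4,5}, choose 4; 0->4 ok
  pos 3: y in {1,4,5}, choose 5; 4->5 ok
  pos 4: y in {1,4,5}, choose 5; 5->5 ok
  pos 5: x in {0}, choose 0; 5->0 ok
  pos 6: y in {1,4,5}, choose 1; 0->1 ok
  pos 7: y in {1,4,5}, choose 5; 1->5 ok
  pos 8: z in {2}, choose 2; 5->2 ok
  pos 9: y in {1,4,5}, choose 1; 2->1 ok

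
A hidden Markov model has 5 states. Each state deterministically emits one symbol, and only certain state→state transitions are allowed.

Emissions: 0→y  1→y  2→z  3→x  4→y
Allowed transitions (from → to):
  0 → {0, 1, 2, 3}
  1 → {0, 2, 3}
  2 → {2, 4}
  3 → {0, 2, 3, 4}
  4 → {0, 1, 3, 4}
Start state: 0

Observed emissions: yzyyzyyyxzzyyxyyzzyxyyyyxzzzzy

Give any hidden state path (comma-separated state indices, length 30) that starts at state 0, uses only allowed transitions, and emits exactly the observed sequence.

  t0 'y' -> {0,1,4}, take 0 (start)
  t1 'z' -> {2}, take 2 (0->2 ok)
  t2 'y' -> {0,1,4}, take 4 (2->4 ok)
  t3 'y' -> {0,1,4}, take 0 (4->0 ok)
  t4 'z' -> {2}, take 2 (0->2 ok)
  t5 'y' -> {0,1,4}, take 4 (2->4 ok)
  t6 'y' -> {0,1,4}, take 4 (4->4 ok)
  t7 'y' -> {0,1,4}, take 0 (4->0 ok)
  t8 'x' -> {3}, take 3 (0->3 ok)
  t9 'z' -> {2}, take 2 (3->2 ok)
  t10 'z' -> {2}, take 2 (2->2 ok)
  t11 'y' -> {0,1,4}, take 4 (2->4 ok)
  t12 'y' -> {0,1,4}, take 0 (4->0 ok)
  t13 'x' -> {3}, take 3 (0->3 ok)
  t14 'y' -> {0,1,4}, take 4 (3->4 ok)
  t15 'y' -> {0,1,4}, take 1 (4->1 ok)
  t16 'z' -> {2}, take 2 (1->2 ok)
  t17 'z' -> {2}, take 2 (2->2 ok)
  t18 'y' -> {0,1,4}, take 4 (2->4 ok)
  t19 'x' -> {3}, take 3 (4->3 ok)
  t20 'y' -> {0,1,4}, take 0 (3->0 ok)
  t21 'y' -> {0,1,4}, take 0 (0->0 ok)
  t22 'y' -> {0,1,4}, take 0 (0->0 ok)
  t23 'y' -> {0,1,4}, take 0 (0->0 ok)
  t24 'x' -> {3}, take 3 (0->3 ok)
  t25 'z' -> {2}, take 2 (3->2 ok)
  t26 'z' -> {2}, take 2 (2->2 ok)
  t27 'z' -> {2}, take 2 (2->2 ok)
  t28 'z' -> {2}, take 2 (2->2 ok)
  t29 'y' -> {0,1,4}, take 4 (2->4 ok)

0,2,4,0,2,4,4,0,3,2,2,4,0,3,4,1,2,2,4,3,0,0,0,0,3,2,2,2,2,4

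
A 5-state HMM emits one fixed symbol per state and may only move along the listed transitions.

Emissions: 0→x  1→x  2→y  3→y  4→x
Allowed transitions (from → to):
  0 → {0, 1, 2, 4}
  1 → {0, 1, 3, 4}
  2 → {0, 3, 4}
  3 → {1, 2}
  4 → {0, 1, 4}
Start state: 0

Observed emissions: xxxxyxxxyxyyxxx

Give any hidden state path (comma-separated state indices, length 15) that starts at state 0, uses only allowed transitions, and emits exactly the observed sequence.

0,1,1,1,3,1,1,0,2,0,2,3,1,4,4

  [0] x  {0,1,4}  => 0  start
  [1] x  {0,1,4}  => 1  0->1 ok
  [2] x  {0,1,4}  => 1  1->1 ok
  [3] x  {0,1,4}  => 1  1->1 ok
  [4] y  {2,3}  => 3  1->3 ok
  [5] x  {0,1,4}  => 1  3->1 ok
  [6] x  {0,1,4}  => 1  1->1 ok
  [7] x  {0,1,4}  => 0  1->0 ok
  [8] y  {2,3}  => 2  0->2 ok
  [9] x  {0,1,4}  => 0  2->0 ok
  [10] y  {2,3}  => 2  0->2 ok
  [11] y  {2,3}  => 3  2->3 ok
  [12] x  {0,1,4}  => 1  3->1 ok
  [13] x  {0,1,4}  => 4  1->4 ok
  [14] x  {0,1,4}  => 4  4->4 ok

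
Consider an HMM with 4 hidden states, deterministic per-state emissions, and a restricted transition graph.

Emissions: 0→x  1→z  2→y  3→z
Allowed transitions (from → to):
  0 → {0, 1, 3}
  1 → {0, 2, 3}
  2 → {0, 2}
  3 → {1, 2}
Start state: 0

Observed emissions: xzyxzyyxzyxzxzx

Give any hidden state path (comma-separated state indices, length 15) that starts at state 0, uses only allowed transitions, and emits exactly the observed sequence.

0,3,2,0,3,2,2,0,1,2,0,1,0,1,0

  [0] x  {0}  => 0  start
  [1] z  {1,3}  => 3  0->3 ok
  [2] y  {2}  => 2  3->2 ok
  [3] x  {0}  => 0  2->0 ok
  [4] z  {1,3}  => 3  0->3 ok
  [5] y  {2}  => 2  3->2 ok
  [6] y  {2}  => 2  2->2 ok
  [7] x  {0}  => 0  2->0 ok
  [8] z  {1,3}  => 1  0->1 ok
  [9] y  {2}  => 2  1->2 ok
  [10] x  {0}  => 0  2->0 ok
  [11] z  {1,3}  => 1  0->1 ok
  [12] x  {0}  => 0  1->0 ok
  [13] z  {1,3}  => 1  0->1 ok
  [14] x  {0}  => 0  1->0 ok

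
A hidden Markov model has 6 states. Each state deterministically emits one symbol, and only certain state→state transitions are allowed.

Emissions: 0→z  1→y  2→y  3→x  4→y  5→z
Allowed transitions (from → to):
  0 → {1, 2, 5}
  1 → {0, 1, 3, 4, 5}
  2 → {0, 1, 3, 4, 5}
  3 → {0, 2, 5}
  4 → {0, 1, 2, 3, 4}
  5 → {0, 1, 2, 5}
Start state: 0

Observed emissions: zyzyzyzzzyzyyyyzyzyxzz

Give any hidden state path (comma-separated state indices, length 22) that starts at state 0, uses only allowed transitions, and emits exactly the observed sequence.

  pos 0: z in {0,5}, choose 0; start
  pos 1: y in {1,2,4}, choose 2; 0->2 ok
  pos 2: z in {0,5}, choose 0; 2->0 ok
  pos 3: y in {1,2,4}, choose 2; 0->2 ok
  pos 4: z in {0,5}, choose 5; 2->5 ok
  pos 5: y in {1,2,4}, choose 1; 5->1 ok
  pos 6: z in {0,5}, choose 5; 1->5 ok
  pos 7: z in {0,5}, choose 5; 5->5 ok
  pos 8: z in {0,5}, choose 5; 5->5 ok
  pos 9: y in {1,2,4}, choose 1; 5->1 ok
  pos 10: z in {0,5}, choose 5; 1->5 ok
  pos 11: y in {1,2,4}, choose 1; 5->1 ok
  pos 12: y in {1,2,4}, choose 4; 1->4 ok
  pos 13: y in {1,2,4}, choose 1; 4->1 ok
  pos 14: y in {1,2,4}, choose 1; 1->1 ok
  pos 15: z in {0,5}, choose 0; 1->0 ok
  pos 16: y in {1,2,4}, choose 1; 0->1 ok
  pos 17: z in {0,5}, choose 0; 1->0 ok
  pos 18: y in {1,2,4}, choose 2; 0->2 ok
  pos 19: x in {3}, choose 3; 2->3 ok
  pos 20: z in {0,5}, choose 0; 3->0 ok
  pos 21: z in {0,5}, choose 5; 0->5 ok

0,2,0,2,5,1,5,5,5,1,5,1,4,1,1,0,1,0,2,3,0,5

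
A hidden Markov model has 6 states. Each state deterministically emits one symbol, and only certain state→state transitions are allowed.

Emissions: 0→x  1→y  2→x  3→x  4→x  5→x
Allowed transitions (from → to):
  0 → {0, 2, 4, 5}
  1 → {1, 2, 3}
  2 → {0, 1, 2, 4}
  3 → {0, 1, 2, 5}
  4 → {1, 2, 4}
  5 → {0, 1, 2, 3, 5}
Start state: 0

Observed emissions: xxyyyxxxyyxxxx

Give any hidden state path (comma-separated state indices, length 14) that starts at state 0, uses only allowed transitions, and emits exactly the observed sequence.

  [0] x  {0,2,3,4,5}  => 0  start
  [1] x  {0,2,3,4,5}  => 5  0->5 ok
  [2] y  {1}  => 1  5->1 ok
  [3] y  {1}  => 1  1->1 ok
  [4] y  {1}  => 1  1->1 ok
  [5] x  {0,2,3,4,5}  => 2  1->2 ok
  [6] x  {0,2,3,4,5}  => 4  2->4 ok
  [7] x  {0,2,3,4,5}  => 4  4->4 ok
  [8] y  {1}  => 1  4->1 ok
  [9] y  {1}  => 1  1->1 ok
  [10] x  {0,2,3,4,5}  => 3  1->3 ok
  [11] x  {0,2,3,4,5}  => 2  3->2 ok
  [12] x  {0,2,3,4,5}  => 0  2->0 ok
  [13] x  {0,2,3,4,5}  => 0  0->0 ok

0,5,1,1,1,2,4,4,1,1,3,2,0,0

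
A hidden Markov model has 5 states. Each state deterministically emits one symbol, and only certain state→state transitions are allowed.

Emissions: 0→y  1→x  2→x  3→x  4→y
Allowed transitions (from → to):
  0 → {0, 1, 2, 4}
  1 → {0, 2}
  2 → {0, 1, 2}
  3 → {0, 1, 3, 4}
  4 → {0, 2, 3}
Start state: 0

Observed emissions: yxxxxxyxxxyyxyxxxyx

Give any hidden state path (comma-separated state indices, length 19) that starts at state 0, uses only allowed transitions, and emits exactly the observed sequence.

0,2,1,2,1,2,0,2,1,2,0,4,2,0,2,2,2,0,1

  t0 'y' -> {0,4}, take 0 (start)
  t1 'x' -> {1,2,3}, take 2 (0->2 ok)
  t2 'x' -> {1,2,3}, take 1 (2->1 ok)
  t3 'x' -> {1,2,3}, take 2 (1->2 ok)
  t4 'x' -> {1,2,3}, take 1 (2->1 ok)
  t5 'x' -> {1,2,3}, take 2 (1->2 ok)
  t6 'y' -> {0,4}, take 0 (2->0 ok)
  t7 'x' -> {1,2,3}, take 2 (0->2 ok)
  t8 'x' -> {1,2,3}, take 1 (2->1 ok)
  t9 'x' -> {1,2,3}, take 2 (1->2 ok)
  t10 'y' -> {0,4}, take 0 (2->0 ok)
  t11 'y' -> {0,4}, take 4 (0->4 ok)
  t12 'x' -> {1,2,3}, take 2 (4->2 ok)
  t13 'y' -> {0,4}, take 0 (2->0 ok)
  t14 'x' -> {1,2,3}, take 2 (0->2 ok)
  t15 'x' -> {1,2,3}, take 2 (2->2 ok)
  t16 'x' -> {1,2,3}, take 2 (2->2 ok)
  t17 'y' -> {0,4}, take 0 (2->0 ok)
  t18 'x' -> {1,2,3}, take 1 (0->1 ok)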